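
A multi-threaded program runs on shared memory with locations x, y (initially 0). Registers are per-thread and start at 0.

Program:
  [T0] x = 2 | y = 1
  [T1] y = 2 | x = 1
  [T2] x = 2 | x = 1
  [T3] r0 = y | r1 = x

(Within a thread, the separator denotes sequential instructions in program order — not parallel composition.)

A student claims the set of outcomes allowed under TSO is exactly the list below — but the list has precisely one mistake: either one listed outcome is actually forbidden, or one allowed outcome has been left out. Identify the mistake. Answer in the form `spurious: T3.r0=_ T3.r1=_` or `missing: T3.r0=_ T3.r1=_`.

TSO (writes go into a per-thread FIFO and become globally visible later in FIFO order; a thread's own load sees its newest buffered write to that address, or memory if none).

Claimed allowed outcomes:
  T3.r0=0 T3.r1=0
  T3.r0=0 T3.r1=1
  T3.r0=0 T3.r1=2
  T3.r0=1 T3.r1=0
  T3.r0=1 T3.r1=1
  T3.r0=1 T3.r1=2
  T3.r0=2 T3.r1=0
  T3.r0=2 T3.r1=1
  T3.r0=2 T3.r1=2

spurious: T3.r0=1 T3.r1=0

outcome vector order: (T3.r0,T3.r1)
TSO (8): 00; 01; 02; 11; 12; 20; 21; 22
claimed∖TSO = {10}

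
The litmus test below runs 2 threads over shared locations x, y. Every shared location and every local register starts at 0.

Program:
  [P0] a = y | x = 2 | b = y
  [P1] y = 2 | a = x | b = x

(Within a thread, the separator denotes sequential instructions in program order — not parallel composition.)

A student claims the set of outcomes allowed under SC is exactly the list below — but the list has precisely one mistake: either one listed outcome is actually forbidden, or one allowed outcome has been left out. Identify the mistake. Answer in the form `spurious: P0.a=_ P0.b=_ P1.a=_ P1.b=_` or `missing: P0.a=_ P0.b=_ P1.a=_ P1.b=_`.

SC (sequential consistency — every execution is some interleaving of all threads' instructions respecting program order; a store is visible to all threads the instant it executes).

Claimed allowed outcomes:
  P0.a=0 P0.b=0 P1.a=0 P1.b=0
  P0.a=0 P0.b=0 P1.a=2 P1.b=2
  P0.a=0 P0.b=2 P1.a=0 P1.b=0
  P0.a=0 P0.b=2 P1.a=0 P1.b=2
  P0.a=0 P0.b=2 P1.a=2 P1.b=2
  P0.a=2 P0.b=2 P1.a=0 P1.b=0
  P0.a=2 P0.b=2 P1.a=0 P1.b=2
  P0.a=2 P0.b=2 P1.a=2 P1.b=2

spurious: P0.a=0 P0.b=0 P1.a=0 P1.b=0

outcome vector order: (P0.a,P0.b,P1.a,P1.b)
[SC] allowed = {(0,0,2,2); (0,2,0,0); (0,2,0,2); (0,2,2,2); (2,2,0,0); (2,2,0,2); (2,2,2,2)}
claimed∖SC = {(0,0,0,0)}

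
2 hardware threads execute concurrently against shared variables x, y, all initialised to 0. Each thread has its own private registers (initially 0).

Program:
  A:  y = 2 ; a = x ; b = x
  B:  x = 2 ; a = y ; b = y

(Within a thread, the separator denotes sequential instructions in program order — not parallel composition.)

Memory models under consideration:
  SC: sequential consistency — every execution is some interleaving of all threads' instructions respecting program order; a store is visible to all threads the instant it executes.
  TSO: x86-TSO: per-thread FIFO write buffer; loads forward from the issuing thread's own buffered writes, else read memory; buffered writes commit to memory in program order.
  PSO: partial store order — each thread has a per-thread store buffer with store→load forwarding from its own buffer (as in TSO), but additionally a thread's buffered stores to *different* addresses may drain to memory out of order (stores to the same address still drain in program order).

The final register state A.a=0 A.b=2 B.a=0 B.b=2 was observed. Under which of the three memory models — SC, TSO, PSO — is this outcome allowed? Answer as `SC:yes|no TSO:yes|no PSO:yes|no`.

SC:no TSO:yes PSO:yes

outcome vector order: (A.a,A.b,B.a,B.b)
SC (5): <0 0 2 2>, <0 2 2 2>, <2 2 0 0>, <2 2 0 2>, <2 2 2 2>
TSO (9): <0 0 0 0>, <0 0 0 2>, <0 0 2 2>, <0 2 0 0>, <0 2 0 2>, <0 2 2 2>, <2 2 0 0>, <2 2 0 2>, <2 2 2 2>
PSO (9): <0 0 0 0>, <0 0 0 2>, <0 0 2 2>, <0 2 0 0>, <0 2 0 2>, <0 2 2 2>, <2 2 0 0>, <2 2 0 2>, <2 2 2 2>
target <0 2 0 2> ∈ {TSO,PSO}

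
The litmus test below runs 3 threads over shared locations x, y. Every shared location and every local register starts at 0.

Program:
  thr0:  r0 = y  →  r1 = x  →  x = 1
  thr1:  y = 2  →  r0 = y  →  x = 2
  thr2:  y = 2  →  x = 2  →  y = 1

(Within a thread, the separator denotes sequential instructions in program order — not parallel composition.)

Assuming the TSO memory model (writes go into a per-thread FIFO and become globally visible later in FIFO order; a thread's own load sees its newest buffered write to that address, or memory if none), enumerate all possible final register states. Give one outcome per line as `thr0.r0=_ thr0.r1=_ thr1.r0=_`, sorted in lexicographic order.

outcome vector order: (thr0.r0,thr0.r1,thr1.r0)
|TSO outcomes| = 10

thr0.r0=0 thr0.r1=0 thr1.r0=1
thr0.r0=0 thr0.r1=0 thr1.r0=2
thr0.r0=0 thr0.r1=2 thr1.r0=1
thr0.r0=0 thr0.r1=2 thr1.r0=2
thr0.r0=1 thr0.r1=2 thr1.r0=1
thr0.r0=1 thr0.r1=2 thr1.r0=2
thr0.r0=2 thr0.r1=0 thr1.r0=1
thr0.r0=2 thr0.r1=0 thr1.r0=2
thr0.r0=2 thr0.r1=2 thr1.r0=1
thr0.r0=2 thr0.r1=2 thr1.r0=2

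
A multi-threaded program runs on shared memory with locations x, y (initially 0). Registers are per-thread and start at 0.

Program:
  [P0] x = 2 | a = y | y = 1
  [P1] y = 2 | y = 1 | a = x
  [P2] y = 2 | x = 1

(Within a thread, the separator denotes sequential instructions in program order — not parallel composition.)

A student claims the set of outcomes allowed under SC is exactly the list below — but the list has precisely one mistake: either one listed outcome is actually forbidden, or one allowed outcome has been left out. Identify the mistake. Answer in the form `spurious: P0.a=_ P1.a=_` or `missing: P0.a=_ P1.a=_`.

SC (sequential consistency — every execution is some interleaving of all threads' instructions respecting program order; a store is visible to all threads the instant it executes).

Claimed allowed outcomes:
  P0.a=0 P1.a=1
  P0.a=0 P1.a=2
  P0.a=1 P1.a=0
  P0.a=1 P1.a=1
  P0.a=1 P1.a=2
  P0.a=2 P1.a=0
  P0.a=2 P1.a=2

missing: P0.a=2 P1.a=1

outcome vector order: (P0.a,P1.a)
under SC → 01; 02; 10; 11; 12; 20; 21; 22
SC∖claimed = {21}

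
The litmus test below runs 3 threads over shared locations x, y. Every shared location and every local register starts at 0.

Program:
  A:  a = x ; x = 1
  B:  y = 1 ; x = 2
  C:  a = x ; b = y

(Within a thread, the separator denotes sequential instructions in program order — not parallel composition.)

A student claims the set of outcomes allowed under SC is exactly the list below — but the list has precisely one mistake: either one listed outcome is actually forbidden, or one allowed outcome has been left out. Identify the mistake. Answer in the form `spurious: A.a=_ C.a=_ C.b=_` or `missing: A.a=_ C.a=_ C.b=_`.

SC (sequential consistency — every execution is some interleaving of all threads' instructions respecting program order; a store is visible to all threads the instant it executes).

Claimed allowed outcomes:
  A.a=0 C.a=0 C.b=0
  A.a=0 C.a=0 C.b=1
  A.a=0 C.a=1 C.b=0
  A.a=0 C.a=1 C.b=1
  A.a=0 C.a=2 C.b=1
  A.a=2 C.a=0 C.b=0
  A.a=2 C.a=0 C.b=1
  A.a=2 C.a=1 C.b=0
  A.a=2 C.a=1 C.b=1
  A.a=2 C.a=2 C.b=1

spurious: A.a=2 C.a=1 C.b=0

outcome vector order: (A.a,C.a,C.b)
SC (9): <0 0 0>, <0 0 1>, <0 1 0>, <0 1 1>, <0 2 1>, <2 0 0>, <2 0 1>, <2 1 1>, <2 2 1>
claimed∖SC = {<2 1 0>}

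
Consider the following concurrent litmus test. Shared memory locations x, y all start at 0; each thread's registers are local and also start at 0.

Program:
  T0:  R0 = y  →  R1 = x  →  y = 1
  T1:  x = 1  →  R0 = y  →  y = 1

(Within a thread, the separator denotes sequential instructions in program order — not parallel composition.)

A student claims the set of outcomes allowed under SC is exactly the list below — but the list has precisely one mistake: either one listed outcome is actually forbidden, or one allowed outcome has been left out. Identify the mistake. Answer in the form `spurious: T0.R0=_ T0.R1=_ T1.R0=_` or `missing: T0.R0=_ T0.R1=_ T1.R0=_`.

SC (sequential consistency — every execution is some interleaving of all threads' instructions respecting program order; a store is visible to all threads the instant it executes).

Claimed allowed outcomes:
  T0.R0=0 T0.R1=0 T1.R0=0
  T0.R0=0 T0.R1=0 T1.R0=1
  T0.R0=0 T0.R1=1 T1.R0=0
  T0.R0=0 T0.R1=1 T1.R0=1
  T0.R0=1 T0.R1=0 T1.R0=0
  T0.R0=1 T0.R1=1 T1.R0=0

outcome vector order: (T0.R0,T0.R1,T1.R0)
SC: 5 outcomes — {<0 0 0>; <0 0 1>; <0 1 0>; <0 1 1>; <1 1 0>}
claimed∖SC = {<1 0 0>}

spurious: T0.R0=1 T0.R1=0 T1.R0=0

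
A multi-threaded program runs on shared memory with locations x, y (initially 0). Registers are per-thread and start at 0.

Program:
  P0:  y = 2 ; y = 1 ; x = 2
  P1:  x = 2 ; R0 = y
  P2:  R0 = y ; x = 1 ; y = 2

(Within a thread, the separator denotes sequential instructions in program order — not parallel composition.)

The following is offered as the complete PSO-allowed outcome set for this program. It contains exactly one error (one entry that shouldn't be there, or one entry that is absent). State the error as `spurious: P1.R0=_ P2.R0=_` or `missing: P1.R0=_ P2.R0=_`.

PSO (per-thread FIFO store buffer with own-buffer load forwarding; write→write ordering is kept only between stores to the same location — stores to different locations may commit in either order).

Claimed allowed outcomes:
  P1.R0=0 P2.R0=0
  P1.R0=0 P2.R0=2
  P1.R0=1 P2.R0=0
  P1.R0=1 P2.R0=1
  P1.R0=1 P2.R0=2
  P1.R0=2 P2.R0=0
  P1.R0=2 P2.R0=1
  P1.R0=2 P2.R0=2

missing: P1.R0=0 P2.R0=1

outcome vector order: (P1.R0,P2.R0)
PSO: 9 outcomes — {0/0; 0/1; 0/2; 1/0; 1/1; 1/2; 2/0; 2/1; 2/2}
PSO∖claimed = {0/1}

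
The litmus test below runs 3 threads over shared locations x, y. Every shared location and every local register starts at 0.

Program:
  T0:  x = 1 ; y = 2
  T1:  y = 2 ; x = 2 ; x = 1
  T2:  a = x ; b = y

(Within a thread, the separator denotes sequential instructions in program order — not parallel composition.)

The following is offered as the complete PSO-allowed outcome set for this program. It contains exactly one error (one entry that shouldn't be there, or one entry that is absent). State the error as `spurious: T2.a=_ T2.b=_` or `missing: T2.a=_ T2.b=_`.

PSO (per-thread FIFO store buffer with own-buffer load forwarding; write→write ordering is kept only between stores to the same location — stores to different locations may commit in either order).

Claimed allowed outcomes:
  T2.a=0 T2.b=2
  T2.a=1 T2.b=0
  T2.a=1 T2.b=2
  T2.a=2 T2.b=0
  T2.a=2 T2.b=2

missing: T2.a=0 T2.b=0

outcome vector order: (T2.a,T2.b)
PSO (6): (0,0) (0,2) (1,0) (1,2) (2,0) (2,2)
PSO∖claimed = {(0,0)}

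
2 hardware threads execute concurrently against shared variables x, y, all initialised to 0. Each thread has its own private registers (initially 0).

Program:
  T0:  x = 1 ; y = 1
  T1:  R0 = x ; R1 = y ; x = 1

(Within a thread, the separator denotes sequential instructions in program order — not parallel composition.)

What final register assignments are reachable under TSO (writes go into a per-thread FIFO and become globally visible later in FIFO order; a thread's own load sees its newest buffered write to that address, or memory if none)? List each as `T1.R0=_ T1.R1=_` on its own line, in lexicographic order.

T1.R0=0 T1.R1=0
T1.R0=0 T1.R1=1
T1.R0=1 T1.R1=0
T1.R0=1 T1.R1=1

outcome vector order: (T1.R0,T1.R1)
|TSO outcomes| = 4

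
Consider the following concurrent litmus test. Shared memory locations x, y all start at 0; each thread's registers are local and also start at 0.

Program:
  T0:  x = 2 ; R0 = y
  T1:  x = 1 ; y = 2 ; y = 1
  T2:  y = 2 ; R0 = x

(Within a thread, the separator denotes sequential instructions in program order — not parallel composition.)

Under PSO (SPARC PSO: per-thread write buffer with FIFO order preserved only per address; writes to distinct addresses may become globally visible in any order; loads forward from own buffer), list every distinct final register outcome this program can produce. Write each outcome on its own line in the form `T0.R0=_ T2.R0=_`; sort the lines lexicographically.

T0.R0=0 T2.R0=0
T0.R0=0 T2.R0=1
T0.R0=0 T2.R0=2
T0.R0=1 T2.R0=0
T0.R0=1 T2.R0=1
T0.R0=1 T2.R0=2
T0.R0=2 T2.R0=0
T0.R0=2 T2.R0=1
T0.R0=2 T2.R0=2

outcome vector order: (T0.R0,T2.R0)
|PSO outcomes| = 9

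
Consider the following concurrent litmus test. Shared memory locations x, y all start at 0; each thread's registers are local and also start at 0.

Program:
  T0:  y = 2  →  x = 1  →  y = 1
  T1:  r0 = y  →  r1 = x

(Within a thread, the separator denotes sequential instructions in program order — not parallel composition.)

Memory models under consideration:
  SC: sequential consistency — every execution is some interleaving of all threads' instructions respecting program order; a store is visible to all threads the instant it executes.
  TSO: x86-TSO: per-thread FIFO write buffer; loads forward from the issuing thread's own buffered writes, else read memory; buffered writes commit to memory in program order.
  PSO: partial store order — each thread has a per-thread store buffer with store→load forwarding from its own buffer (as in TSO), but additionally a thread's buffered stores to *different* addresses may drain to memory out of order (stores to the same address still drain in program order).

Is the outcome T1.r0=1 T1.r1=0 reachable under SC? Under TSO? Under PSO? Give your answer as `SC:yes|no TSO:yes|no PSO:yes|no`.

outcome vector order: (T1.r0,T1.r1)
SC: 5 outcomes — {0/0, 0/1, 1/1, 2/0, 2/1}
TSO: 5 outcomes — {0/0, 0/1, 1/1, 2/0, 2/1}
PSO: 6 outcomes — {0/0, 0/1, 1/0, 1/1, 2/0, 2/1}
target 1/0 ∈ {PSO}

SC:no TSO:no PSO:yes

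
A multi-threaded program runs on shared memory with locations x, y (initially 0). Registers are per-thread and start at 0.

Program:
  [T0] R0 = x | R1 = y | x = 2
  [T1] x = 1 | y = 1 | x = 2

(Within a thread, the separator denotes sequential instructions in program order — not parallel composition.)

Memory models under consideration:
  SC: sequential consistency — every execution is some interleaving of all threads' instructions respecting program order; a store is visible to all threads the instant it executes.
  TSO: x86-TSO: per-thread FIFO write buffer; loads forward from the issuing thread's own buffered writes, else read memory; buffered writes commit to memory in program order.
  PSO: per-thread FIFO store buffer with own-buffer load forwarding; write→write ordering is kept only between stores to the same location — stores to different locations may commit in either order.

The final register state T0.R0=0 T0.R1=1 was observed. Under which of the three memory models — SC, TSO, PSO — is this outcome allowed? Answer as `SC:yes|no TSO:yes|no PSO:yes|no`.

outcome vector order: (T0.R0,T0.R1)
SC: 5 outcomes — {<0 0> <0 1> <1 0> <1 1> <2 1>}
TSO: 5 outcomes — {<0 0> <0 1> <1 0> <1 1> <2 1>}
PSO: 6 outcomes — {<0 0> <0 1> <1 0> <1 1> <2 0> <2 1>}
target <0 1> ∈ {SC,TSO,PSO}

SC:yes TSO:yes PSO:yes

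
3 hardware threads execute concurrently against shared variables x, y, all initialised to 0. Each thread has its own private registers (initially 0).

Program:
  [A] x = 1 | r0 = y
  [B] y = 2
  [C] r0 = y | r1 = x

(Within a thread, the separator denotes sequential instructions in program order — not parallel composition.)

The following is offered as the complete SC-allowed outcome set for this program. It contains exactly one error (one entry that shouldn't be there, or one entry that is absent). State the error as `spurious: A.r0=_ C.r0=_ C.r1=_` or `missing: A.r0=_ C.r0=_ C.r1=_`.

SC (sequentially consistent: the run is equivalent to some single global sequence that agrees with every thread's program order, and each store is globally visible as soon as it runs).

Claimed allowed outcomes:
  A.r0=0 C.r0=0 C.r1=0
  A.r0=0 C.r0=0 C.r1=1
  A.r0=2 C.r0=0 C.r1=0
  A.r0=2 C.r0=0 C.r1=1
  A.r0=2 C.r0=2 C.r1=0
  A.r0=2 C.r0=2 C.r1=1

outcome vector order: (A.r0,C.r0,C.r1)
SC: 7 outcomes — {0/0/0 0/0/1 0/2/1 2/0/0 2/0/1 2/2/0 2/2/1}
SC∖claimed = {0/2/1}

missing: A.r0=0 C.r0=2 C.r1=1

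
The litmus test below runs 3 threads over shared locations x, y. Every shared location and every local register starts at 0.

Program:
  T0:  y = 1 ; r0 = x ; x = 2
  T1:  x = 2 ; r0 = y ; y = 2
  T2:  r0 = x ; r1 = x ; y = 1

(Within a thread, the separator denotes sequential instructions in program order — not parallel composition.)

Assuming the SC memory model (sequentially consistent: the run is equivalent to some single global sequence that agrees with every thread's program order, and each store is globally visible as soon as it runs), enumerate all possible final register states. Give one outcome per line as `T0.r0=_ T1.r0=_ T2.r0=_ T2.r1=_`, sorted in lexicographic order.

T0.r0=0 T1.r0=1 T2.r0=0 T2.r1=0
T0.r0=0 T1.r0=1 T2.r0=0 T2.r1=2
T0.r0=0 T1.r0=1 T2.r0=2 T2.r1=2
T0.r0=2 T1.r0=0 T2.r0=0 T2.r1=0
T0.r0=2 T1.r0=0 T2.r0=0 T2.r1=2
T0.r0=2 T1.r0=0 T2.r0=2 T2.r1=2
T0.r0=2 T1.r0=1 T2.r0=0 T2.r1=0
T0.r0=2 T1.r0=1 T2.r0=0 T2.r1=2
T0.r0=2 T1.r0=1 T2.r0=2 T2.r1=2

outcome vector order: (T0.r0,T1.r0,T2.r0,T2.r1)
|SC outcomes| = 9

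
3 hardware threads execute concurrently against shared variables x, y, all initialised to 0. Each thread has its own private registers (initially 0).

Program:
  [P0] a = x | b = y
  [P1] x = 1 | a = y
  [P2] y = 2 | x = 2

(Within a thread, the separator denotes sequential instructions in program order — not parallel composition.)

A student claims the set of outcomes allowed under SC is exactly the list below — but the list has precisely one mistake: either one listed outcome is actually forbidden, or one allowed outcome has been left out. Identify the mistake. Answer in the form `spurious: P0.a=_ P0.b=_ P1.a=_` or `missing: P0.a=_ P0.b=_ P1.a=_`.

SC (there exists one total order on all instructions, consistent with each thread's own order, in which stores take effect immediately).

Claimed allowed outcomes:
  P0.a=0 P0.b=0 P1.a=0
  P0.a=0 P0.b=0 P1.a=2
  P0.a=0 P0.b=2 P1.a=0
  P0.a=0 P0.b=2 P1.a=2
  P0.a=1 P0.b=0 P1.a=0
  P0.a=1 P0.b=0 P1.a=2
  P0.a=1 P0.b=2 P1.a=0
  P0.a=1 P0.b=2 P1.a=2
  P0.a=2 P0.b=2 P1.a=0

missing: P0.a=2 P0.b=2 P1.a=2

outcome vector order: (P0.a,P0.b,P1.a)
SC (10): 000, 002, 020, 022, 100, 102, 120, 122, 220, 222
SC∖claimed = {222}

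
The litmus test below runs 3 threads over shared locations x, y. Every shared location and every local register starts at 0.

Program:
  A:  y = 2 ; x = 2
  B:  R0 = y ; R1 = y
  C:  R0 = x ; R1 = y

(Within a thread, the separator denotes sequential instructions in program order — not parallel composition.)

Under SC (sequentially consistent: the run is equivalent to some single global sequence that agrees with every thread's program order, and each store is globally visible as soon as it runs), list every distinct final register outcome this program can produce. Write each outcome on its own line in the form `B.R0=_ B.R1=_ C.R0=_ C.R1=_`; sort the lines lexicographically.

B.R0=0 B.R1=0 C.R0=0 C.R1=0
B.R0=0 B.R1=0 C.R0=0 C.R1=2
B.R0=0 B.R1=0 C.R0=2 C.R1=2
B.R0=0 B.R1=2 C.R0=0 C.R1=0
B.R0=0 B.R1=2 C.R0=0 C.R1=2
B.R0=0 B.R1=2 C.R0=2 C.R1=2
B.R0=2 B.R1=2 C.R0=0 C.R1=0
B.R0=2 B.R1=2 C.R0=0 C.R1=2
B.R0=2 B.R1=2 C.R0=2 C.R1=2

outcome vector order: (B.R0,B.R1,C.R0,C.R1)
|SC outcomes| = 9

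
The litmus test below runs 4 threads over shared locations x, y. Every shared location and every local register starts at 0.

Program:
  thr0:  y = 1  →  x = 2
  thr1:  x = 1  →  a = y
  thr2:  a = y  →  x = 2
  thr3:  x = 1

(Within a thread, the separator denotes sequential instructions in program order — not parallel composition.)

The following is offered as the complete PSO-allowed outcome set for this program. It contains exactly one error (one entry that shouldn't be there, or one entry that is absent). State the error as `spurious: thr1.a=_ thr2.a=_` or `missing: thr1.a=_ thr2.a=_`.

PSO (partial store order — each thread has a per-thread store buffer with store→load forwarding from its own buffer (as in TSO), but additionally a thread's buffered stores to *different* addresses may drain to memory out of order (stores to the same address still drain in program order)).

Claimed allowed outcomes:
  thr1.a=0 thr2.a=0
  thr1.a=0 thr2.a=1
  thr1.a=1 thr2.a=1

missing: thr1.a=1 thr2.a=0

outcome vector order: (thr1.a,thr2.a)
under PSO → <0 0> <0 1> <1 0> <1 1>
PSO∖claimed = {<1 0>}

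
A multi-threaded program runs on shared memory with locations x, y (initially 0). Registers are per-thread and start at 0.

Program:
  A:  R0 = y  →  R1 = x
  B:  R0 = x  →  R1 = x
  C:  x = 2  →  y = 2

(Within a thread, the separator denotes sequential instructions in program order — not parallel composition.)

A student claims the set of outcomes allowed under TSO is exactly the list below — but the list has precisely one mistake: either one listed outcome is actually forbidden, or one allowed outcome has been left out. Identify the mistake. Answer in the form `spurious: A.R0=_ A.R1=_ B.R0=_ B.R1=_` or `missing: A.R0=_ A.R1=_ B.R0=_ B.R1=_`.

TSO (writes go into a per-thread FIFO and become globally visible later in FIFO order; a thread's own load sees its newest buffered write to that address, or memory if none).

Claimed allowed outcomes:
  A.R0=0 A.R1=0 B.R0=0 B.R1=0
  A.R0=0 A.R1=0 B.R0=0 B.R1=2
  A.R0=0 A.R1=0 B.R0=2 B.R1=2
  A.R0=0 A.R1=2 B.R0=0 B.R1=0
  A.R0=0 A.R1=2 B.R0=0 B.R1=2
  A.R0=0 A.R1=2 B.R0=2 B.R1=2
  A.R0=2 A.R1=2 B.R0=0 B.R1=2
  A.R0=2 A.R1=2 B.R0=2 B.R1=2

outcome vector order: (A.R0,A.R1,B.R0,B.R1)
[TSO] allowed = {0/0/0/0, 0/0/0/2, 0/0/2/2, 0/2/0/0, 0/2/0/2, 0/2/2/2, 2/2/0/0, 2/2/0/2, 2/2/2/2}
TSO∖claimed = {2/2/0/0}

missing: A.R0=2 A.R1=2 B.R0=0 B.R1=0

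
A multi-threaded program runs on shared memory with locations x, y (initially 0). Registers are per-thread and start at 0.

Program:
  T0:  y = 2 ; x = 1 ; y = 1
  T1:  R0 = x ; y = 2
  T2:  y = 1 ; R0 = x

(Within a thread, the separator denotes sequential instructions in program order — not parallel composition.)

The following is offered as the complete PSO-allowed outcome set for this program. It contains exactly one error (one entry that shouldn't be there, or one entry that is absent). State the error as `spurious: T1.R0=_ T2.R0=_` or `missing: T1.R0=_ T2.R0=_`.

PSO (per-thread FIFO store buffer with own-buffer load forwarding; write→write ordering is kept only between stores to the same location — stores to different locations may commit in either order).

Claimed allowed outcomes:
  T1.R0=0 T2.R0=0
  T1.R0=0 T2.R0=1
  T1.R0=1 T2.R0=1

outcome vector order: (T1.R0,T2.R0)
[PSO] allowed = {0/0 0/1 1/0 1/1}
PSO∖claimed = {1/0}

missing: T1.R0=1 T2.R0=0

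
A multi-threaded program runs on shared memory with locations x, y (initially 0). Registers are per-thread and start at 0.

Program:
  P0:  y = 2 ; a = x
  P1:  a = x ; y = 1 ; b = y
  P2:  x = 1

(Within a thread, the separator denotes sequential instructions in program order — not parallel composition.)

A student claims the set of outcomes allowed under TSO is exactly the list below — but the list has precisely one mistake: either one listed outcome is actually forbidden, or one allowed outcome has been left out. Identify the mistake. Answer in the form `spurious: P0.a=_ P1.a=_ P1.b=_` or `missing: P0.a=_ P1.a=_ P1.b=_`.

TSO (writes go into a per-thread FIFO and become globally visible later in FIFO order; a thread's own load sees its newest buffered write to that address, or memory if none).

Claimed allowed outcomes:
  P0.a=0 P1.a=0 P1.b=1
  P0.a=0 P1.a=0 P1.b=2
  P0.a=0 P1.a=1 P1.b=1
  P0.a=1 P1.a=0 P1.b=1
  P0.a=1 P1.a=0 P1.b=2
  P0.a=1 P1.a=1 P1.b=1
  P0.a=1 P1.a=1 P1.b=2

outcome vector order: (P0.a,P1.a,P1.b)
[TSO] allowed = {0/0/1 0/0/2 0/1/1 0/1/2 1/0/1 1/0/2 1/1/1 1/1/2}
TSO∖claimed = {0/1/2}

missing: P0.a=0 P1.a=1 P1.b=2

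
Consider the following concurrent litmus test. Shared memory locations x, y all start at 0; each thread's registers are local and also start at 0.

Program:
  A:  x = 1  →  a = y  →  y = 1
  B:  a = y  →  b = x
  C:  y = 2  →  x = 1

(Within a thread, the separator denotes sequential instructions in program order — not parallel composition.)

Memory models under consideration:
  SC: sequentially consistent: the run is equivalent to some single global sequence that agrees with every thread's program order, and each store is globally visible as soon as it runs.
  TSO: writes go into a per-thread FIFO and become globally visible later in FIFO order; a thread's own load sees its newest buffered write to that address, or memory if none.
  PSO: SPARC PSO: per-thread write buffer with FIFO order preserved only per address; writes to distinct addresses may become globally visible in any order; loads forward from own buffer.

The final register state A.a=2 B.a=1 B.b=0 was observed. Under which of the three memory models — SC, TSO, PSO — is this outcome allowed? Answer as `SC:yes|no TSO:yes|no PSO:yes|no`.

SC:no TSO:no PSO:yes

outcome vector order: (A.a,B.a,B.b)
SC: 9 outcomes — {000; 001; 011; 021; 200; 201; 211; 220; 221}
TSO: 10 outcomes — {000; 001; 011; 020; 021; 200; 201; 211; 220; 221}
PSO: 12 outcomes — {000; 001; 010; 011; 020; 021; 200; 201; 210; 211; 220; 221}
target 210 ∈ {PSO}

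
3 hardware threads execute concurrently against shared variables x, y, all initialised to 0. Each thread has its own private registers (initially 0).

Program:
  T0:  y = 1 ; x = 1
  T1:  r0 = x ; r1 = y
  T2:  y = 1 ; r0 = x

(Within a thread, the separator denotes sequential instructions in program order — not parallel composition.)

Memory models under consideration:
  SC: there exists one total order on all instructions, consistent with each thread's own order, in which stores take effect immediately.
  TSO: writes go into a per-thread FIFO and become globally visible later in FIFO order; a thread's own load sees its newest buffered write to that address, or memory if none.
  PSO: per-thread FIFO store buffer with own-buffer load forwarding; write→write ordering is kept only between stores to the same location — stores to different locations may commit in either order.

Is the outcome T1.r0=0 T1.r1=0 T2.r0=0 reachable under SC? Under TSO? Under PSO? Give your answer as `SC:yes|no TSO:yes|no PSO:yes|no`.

SC:yes TSO:yes PSO:yes

outcome vector order: (T1.r0,T1.r1,T2.r0)
under SC → 000; 001; 010; 011; 110; 111
under TSO → 000; 001; 010; 011; 110; 111
under PSO → 000; 001; 010; 011; 100; 101; 110; 111
target 000 ∈ {SC,TSO,PSO}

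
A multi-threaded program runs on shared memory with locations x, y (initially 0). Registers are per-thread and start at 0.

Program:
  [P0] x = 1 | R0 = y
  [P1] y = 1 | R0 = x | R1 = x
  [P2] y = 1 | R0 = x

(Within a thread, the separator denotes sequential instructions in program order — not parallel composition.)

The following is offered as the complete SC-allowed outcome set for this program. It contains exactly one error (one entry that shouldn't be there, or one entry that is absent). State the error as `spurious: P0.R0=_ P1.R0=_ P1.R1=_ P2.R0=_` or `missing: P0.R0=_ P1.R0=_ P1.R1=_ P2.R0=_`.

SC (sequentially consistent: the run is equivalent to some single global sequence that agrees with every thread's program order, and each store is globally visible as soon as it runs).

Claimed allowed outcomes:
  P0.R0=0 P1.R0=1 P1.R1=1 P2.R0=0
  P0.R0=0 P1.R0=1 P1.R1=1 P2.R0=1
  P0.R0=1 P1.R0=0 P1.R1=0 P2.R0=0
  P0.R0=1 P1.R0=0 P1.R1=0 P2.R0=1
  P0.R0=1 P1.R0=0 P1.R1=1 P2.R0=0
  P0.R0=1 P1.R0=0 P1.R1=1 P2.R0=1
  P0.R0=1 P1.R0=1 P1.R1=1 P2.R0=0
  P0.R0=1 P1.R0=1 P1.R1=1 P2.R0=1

spurious: P0.R0=0 P1.R0=1 P1.R1=1 P2.R0=0

outcome vector order: (P0.R0,P1.R0,P1.R1,P2.R0)
under SC → (0,1,1,1); (1,0,0,0); (1,0,0,1); (1,0,1,0); (1,0,1,1); (1,1,1,0); (1,1,1,1)
claimed∖SC = {(0,1,1,0)}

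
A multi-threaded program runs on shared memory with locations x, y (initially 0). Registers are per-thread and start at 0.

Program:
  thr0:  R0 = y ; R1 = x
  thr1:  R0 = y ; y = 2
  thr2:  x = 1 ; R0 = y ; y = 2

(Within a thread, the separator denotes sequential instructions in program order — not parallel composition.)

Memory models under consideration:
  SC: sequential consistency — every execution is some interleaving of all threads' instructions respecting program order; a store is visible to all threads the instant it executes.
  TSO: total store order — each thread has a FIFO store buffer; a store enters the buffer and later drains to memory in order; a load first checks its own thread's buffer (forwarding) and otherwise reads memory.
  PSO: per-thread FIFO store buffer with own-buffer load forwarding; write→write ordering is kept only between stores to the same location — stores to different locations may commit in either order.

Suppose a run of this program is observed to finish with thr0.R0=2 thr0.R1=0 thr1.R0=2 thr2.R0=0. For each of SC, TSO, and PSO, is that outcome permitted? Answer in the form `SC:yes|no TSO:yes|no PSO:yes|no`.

outcome vector order: (thr0.R0,thr0.R1,thr1.R0,thr2.R0)
[SC] allowed = {<0 0 0 0>, <0 0 0 2>, <0 0 2 0>, <0 1 0 0>, <0 1 0 2>, <0 1 2 0>, <2 0 0 2>, <2 1 0 0>, <2 1 0 2>, <2 1 2 0>}
[TSO] allowed = {<0 0 0 0>, <0 0 0 2>, <0 0 2 0>, <0 1 0 0>, <0 1 0 2>, <0 1 2 0>, <2 0 0 0>, <2 0 0 2>, <2 1 0 0>, <2 1 0 2>, <2 1 2 0>}
[PSO] allowed = {<0 0 0 0>, <0 0 0 2>, <0 0 2 0>, <0 1 0 0>, <0 1 0 2>, <0 1 2 0>, <2 0 0 0>, <2 0 0 2>, <2 0 2 0>, <2 1 0 0>, <2 1 0 2>, <2 1 2 0>}
target <2 0 2 0> ∈ {PSO}

SC:no TSO:no PSO:yes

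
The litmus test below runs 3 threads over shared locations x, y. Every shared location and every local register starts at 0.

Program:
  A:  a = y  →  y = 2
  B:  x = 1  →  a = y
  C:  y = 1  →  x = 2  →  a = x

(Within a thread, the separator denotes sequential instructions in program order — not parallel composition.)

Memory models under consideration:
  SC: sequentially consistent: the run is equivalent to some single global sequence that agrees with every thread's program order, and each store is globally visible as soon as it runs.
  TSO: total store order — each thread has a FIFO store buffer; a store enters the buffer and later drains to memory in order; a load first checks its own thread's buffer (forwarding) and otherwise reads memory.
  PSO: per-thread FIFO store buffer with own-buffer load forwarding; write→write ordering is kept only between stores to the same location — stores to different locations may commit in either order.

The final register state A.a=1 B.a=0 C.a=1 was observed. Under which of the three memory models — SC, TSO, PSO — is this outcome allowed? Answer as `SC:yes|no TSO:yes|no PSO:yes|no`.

outcome vector order: (A.a,B.a,C.a)
[SC] allowed = {002; 011; 012; 021; 022; 102; 111; 112; 121; 122}
[TSO] allowed = {001; 002; 011; 012; 021; 022; 101; 102; 111; 112; 121; 122}
[PSO] allowed = {001; 002; 011; 012; 021; 022; 101; 102; 111; 112; 121; 122}
target 101 ∈ {TSO,PSO}

SC:no TSO:yes PSO:yes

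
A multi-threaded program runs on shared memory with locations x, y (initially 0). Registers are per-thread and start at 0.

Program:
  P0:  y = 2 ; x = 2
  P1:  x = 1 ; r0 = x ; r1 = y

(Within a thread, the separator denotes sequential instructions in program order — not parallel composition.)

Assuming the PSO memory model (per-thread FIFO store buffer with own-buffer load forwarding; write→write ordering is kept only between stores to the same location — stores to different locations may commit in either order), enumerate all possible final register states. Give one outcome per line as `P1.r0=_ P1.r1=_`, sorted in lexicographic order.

P1.r0=1 P1.r1=0
P1.r0=1 P1.r1=2
P1.r0=2 P1.r1=0
P1.r0=2 P1.r1=2

outcome vector order: (P1.r0,P1.r1)
|PSO outcomes| = 4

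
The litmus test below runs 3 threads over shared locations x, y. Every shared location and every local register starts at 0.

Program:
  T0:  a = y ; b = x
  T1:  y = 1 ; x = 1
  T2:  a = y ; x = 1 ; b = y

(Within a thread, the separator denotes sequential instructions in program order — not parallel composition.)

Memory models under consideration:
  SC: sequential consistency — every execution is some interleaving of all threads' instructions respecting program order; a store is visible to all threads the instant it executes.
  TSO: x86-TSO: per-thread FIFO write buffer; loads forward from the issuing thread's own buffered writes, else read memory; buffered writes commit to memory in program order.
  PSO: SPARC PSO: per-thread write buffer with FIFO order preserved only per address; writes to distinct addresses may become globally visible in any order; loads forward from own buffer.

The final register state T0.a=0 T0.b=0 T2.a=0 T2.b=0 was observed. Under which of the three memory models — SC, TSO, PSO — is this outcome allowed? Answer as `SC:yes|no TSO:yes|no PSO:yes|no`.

SC:yes TSO:yes PSO:yes

outcome vector order: (T0.a,T0.b,T2.a,T2.b)
[SC] allowed = {<0 0 0 0> <0 0 0 1> <0 0 1 1> <0 1 0 0> <0 1 0 1> <0 1 1 1> <1 0 0 1> <1 0 1 1> <1 1 0 0> <1 1 0 1> <1 1 1 1>}
[TSO] allowed = {<0 0 0 0> <0 0 0 1> <0 0 1 1> <0 1 0 0> <0 1 0 1> <0 1 1 1> <1 0 0 0> <1 0 0 1> <1 0 1 1> <1 1 0 0> <1 1 0 1> <1 1 1 1>}
[PSO] allowed = {<0 0 0 0> <0 0 0 1> <0 0 1 1> <0 1 0 0> <0 1 0 1> <0 1 1 1> <1 0 0 0> <1 0 0 1> <1 0 1 1> <1 1 0 0> <1 1 0 1> <1 1 1 1>}
target <0 0 0 0> ∈ {SC,TSO,PSO}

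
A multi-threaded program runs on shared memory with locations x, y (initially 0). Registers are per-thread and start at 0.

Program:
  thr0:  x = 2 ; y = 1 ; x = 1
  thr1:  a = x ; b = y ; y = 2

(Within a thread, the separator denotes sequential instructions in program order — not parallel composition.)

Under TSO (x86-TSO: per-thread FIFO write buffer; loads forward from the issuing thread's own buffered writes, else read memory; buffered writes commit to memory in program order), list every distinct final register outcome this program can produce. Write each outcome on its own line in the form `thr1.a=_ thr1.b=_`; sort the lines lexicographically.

thr1.a=0 thr1.b=0
thr1.a=0 thr1.b=1
thr1.a=1 thr1.b=1
thr1.a=2 thr1.b=0
thr1.a=2 thr1.b=1

outcome vector order: (thr1.a,thr1.b)
|TSO outcomes| = 5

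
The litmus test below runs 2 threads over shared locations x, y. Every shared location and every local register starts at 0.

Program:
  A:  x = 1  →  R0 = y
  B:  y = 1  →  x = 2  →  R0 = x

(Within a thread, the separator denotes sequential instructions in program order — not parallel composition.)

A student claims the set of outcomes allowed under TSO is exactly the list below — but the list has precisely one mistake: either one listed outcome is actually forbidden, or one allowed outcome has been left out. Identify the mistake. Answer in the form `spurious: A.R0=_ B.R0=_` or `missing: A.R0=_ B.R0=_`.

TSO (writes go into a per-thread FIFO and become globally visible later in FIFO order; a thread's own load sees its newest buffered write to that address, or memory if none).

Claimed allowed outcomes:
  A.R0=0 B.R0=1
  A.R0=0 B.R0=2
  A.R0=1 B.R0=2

missing: A.R0=1 B.R0=1

outcome vector order: (A.R0,B.R0)
[TSO] allowed = {<0 1> <0 2> <1 1> <1 2>}
TSO∖claimed = {<1 1>}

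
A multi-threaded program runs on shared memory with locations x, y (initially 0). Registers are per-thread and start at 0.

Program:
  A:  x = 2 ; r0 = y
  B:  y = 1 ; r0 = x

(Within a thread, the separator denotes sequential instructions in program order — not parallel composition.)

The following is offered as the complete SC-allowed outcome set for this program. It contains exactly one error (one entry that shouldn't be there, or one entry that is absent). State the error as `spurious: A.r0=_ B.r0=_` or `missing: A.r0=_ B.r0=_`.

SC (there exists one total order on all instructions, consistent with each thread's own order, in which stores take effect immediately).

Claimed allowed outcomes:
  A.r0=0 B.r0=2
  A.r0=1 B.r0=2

outcome vector order: (A.r0,B.r0)
SC: 3 outcomes — {0/2 1/0 1/2}
SC∖claimed = {1/0}

missing: A.r0=1 B.r0=0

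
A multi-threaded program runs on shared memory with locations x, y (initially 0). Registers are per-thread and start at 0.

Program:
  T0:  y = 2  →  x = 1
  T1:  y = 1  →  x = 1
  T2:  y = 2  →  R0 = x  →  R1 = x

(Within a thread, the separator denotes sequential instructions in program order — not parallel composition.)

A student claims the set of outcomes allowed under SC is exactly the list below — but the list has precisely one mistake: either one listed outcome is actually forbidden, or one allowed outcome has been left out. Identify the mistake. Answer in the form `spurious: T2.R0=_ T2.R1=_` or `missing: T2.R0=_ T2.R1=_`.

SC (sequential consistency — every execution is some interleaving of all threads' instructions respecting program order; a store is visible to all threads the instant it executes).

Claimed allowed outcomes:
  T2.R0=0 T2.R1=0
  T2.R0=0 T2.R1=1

outcome vector order: (T2.R0,T2.R1)
SC: 3 outcomes — {00 01 11}
SC∖claimed = {11}

missing: T2.R0=1 T2.R1=1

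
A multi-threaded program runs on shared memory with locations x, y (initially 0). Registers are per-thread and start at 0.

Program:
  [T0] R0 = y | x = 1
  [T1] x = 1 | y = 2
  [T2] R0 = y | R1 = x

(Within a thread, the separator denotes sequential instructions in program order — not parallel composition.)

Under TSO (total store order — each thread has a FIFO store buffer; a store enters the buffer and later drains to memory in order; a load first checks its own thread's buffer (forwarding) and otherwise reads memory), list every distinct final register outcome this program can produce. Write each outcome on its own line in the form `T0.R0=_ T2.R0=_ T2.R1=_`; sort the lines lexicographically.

outcome vector order: (T0.R0,T2.R0,T2.R1)
|TSO outcomes| = 6

T0.R0=0 T2.R0=0 T2.R1=0
T0.R0=0 T2.R0=0 T2.R1=1
T0.R0=0 T2.R0=2 T2.R1=1
T0.R0=2 T2.R0=0 T2.R1=0
T0.R0=2 T2.R0=0 T2.R1=1
T0.R0=2 T2.R0=2 T2.R1=1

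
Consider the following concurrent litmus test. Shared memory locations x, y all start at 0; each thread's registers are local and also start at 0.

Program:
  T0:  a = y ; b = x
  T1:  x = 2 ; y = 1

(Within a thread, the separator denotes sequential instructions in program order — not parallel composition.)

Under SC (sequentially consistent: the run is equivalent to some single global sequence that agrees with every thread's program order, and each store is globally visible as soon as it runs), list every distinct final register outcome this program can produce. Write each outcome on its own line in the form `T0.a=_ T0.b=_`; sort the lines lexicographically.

T0.a=0 T0.b=0
T0.a=0 T0.b=2
T0.a=1 T0.b=2

outcome vector order: (T0.a,T0.b)
|SC outcomes| = 3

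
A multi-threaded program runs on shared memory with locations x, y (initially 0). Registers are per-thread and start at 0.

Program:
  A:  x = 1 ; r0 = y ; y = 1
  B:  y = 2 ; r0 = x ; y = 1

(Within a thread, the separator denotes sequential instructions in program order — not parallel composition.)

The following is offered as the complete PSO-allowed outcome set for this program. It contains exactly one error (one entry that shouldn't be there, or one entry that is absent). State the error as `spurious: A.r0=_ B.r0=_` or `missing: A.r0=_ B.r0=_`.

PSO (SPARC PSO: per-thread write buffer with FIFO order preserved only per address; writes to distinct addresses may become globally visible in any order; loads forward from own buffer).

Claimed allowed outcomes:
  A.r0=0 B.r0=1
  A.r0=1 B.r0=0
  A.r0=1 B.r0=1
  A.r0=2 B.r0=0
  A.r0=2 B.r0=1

outcome vector order: (A.r0,B.r0)
[PSO] allowed = {0/0; 0/1; 1/0; 1/1; 2/0; 2/1}
PSO∖claimed = {0/0}

missing: A.r0=0 B.r0=0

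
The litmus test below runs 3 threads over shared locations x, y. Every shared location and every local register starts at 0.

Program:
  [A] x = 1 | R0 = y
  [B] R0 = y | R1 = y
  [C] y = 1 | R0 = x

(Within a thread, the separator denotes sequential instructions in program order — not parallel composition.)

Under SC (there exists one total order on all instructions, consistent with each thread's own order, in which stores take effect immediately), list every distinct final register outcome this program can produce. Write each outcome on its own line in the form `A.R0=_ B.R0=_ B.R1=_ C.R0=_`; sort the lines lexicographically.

outcome vector order: (A.R0,B.R0,B.R1,C.R0)
|SC outcomes| = 9

A.R0=0 B.R0=0 B.R1=0 C.R0=1
A.R0=0 B.R0=0 B.R1=1 C.R0=1
A.R0=0 B.R0=1 B.R1=1 C.R0=1
A.R0=1 B.R0=0 B.R1=0 C.R0=0
A.R0=1 B.R0=0 B.R1=0 C.R0=1
A.R0=1 B.R0=0 B.R1=1 C.R0=0
A.R0=1 B.R0=0 B.R1=1 C.R0=1
A.R0=1 B.R0=1 B.R1=1 C.R0=0
A.R0=1 B.R0=1 B.R1=1 C.R0=1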